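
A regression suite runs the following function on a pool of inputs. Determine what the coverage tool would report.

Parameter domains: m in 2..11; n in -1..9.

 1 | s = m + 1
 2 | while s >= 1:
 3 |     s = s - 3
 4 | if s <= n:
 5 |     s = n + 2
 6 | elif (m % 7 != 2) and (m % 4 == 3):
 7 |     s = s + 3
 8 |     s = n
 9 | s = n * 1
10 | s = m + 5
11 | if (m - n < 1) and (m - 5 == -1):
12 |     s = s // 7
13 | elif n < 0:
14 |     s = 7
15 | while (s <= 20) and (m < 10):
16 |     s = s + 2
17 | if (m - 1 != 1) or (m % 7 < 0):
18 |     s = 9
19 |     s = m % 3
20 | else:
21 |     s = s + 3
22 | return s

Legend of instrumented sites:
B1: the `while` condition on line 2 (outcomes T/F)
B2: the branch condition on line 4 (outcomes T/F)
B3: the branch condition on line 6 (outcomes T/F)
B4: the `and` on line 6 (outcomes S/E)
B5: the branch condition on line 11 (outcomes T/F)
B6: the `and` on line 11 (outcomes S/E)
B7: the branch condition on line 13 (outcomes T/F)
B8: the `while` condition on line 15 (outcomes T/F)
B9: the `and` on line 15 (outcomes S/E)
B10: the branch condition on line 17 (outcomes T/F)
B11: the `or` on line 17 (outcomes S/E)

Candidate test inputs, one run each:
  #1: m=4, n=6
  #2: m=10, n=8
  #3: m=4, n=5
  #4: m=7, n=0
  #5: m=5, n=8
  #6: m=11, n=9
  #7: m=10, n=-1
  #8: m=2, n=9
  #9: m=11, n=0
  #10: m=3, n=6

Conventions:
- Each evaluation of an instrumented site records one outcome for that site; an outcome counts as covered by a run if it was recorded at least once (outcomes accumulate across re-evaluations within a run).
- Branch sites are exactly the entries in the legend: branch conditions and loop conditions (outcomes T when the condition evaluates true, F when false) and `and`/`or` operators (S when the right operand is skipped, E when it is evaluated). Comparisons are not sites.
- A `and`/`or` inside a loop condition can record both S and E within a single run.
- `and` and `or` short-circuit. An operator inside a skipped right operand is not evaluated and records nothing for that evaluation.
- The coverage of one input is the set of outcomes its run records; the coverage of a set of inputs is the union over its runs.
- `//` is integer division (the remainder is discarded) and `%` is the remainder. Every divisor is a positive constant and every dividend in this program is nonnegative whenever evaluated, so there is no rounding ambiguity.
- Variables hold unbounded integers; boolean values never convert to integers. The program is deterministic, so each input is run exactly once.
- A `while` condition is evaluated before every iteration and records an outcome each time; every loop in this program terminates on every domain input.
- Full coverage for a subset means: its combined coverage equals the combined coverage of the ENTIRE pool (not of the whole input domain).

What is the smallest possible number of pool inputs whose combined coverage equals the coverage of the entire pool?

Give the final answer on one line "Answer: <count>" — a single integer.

test 1 (m=4, n=6) fires B1->T, B1->T, B1->F, B2->T, B6->E, B5->T, B9->E, B8->T, B9->E, B8->T, B9->E, B8->T, B9->E, B8->T, ...; hits B1=T, B1=F, B2=T, B5=T, B6=E, B8=T, B8=F, B9=S, B9=E, B10=T, B11=S
test 2 (m=10, n=8) fires B1->T, B1->T, B1->T, B1->T, B1->F, B2->T, B6->S, B5->F, B7->F, B9->E, B8->F, B11->S, B10->T; hits B1=T, B1=F, B2=T, B5=F, B6=S, B7=F, B8=F, B9=E, B10=T, B11=S
test 3 (m=4, n=5) fires B1->T, B1->T, B1->F, B2->T, B6->E, B5->T, B9->E, B8->T, B9->E, B8->T, B9->E, B8->T, B9->E, B8->T, ...; hits B1=T, B1=F, B2=T, B5=T, B6=E, B8=T, B8=F, B9=S, B9=E, B10=T, B11=S
test 4 (m=7, n=0) fires B1->T, B1->T, B1->T, B1->F, B2->T, B6->S, B5->F, B7->F, B9->E, B8->T, B9->E, B8->T, B9->E, B8->T, ...; hits B1=T, B1=F, B2=T, B5=F, B6=S, B7=F, B8=T, B8=F, B9=S, B9=E, B10=T, B11=S
test 5 (m=5, n=8) fires B1->T, B1->T, B1->F, B2->T, B6->E, B5->F, B7->F, B9->E, B8->T, B9->E, B8->T, B9->E, B8->T, B9->E, ...; hits B1=T, B1=F, B2=T, B5=F, B6=E, B7=F, B8=T, B8=F, B9=S, B9=E, B10=T, B11=S
test 6 (m=11, n=9) fires B1->T, B1->T, B1->T, B1->T, B1->F, B2->T, B6->S, B5->F, B7->F, B9->E, B8->F, B11->S, B10->T; hits B1=T, B1=F, B2=T, B5=F, B6=S, B7=F, B8=F, B9=E, B10=T, B11=S
test 7 (m=10, n=-1) fires B1->T, B1->T, B1->T, B1->T, B1->F, B2->T, B6->S, B5->F, B7->T, B9->E, B8->F, B11->S, B10->T; hits B1=T, B1=F, B2=T, B5=F, B6=S, B7=T, B8=F, B9=E, B10=T, B11=S
test 8 (m=2, n=9) fires B1->T, B1->F, B2->T, B6->E, B5->F, B7->F, B9->E, B8->T, B9->E, B8->T, B9->E, B8->T, B9->E, B8->T, ...; hits B1=T, B1=F, B2=T, B5=F, B6=E, B7=F, B8=T, B8=F, B9=S, B9=E, B10=F, B11=E
test 9 (m=11, n=0) fires B1->T, B1->T, B1->T, B1->T, B1->F, B2->T, B6->S, B5->F, B7->F, B9->E, B8->F, B11->S, B10->T; hits B1=T, B1=F, B2=T, B5=F, B6=S, B7=F, B8=F, B9=E, B10=T, B11=S
test 10 (m=3, n=6) fires B1->T, B1->T, B1->F, B2->T, B6->E, B5->F, B7->F, B9->E, B8->T, B9->E, B8->T, B9->E, B8->T, B9->E, ...; hits B1=T, B1=F, B2=T, B5=F, B6=E, B7=F, B8=T, B8=F, B9=S, B9=E, B10=T, B11=S
together the pool reaches 17 outcomes: B1=T, B1=F, B2=T, B5=T, B5=F, B6=S, B6=E, B7=T, B7=F, B8=T, B8=F, B9=S, B9=E, B10=T, B10=F, B11=S, B11=E
no size-1 subset reaches all 17 outcomes (best union: 12/17)
no size-2 subset reaches all 17 outcomes (best union: 16/17)
size 3: inputs {1, 7, 8} cover all 17 outcomes, and no lexicographically smaller subset of this size does

Answer: 3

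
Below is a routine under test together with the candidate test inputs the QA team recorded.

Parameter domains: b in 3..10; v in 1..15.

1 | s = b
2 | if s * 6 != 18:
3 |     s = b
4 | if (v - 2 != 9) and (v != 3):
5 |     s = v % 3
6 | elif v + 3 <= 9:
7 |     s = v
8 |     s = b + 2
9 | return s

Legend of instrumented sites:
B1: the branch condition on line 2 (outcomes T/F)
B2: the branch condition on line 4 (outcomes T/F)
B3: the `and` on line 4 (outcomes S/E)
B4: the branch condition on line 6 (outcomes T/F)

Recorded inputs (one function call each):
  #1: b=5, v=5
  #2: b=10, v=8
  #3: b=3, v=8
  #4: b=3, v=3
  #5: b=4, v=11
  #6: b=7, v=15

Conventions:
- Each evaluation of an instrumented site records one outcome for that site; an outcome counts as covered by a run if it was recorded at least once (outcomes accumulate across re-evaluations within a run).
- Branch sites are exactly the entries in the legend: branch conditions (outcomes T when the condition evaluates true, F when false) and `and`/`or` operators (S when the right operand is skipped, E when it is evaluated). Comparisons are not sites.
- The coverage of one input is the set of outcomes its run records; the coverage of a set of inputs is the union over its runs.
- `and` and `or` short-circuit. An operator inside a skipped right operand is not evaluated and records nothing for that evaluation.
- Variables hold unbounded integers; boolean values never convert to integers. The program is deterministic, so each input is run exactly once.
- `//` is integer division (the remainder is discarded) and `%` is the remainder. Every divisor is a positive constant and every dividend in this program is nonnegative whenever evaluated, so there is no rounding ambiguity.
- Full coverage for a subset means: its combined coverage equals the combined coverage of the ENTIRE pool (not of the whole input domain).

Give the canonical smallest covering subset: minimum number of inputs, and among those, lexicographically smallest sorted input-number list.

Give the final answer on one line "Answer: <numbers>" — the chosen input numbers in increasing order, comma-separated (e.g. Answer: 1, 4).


run #1 (b=5, v=5) runs B1->T, B3->E, B2->T; records B1=T, B2=T, B3=E
run #2 (b=10, v=8) runs B1->T, B3->E, B2->T; records B1=T, B2=T, B3=E
run #3 (b=3, v=8) runs B1->F, B3->E, B2->T; records B1=F, B2=T, B3=E
run #4 (b=3, v=3) runs B1->F, B3->E, B2->F, B4->T; records B1=F, B2=F, B3=E, B4=T
run #5 (b=4, v=11) runs B1->T, B3->S, B2->F, B4->F; records B1=T, B2=F, B3=S, B4=F
run #6 (b=7, v=15) runs B1->T, B3->E, B2->T; records B1=T, B2=T, B3=E
together the pool reaches 8 outcomes: B1=T, B1=F, B2=T, B2=F, B3=S, B3=E, B4=T, B4=F
no size-1 subset reaches all 8 outcomes (best union: 4/8)
no size-2 subset reaches all 8 outcomes (best union: 7/8)
size 3: inputs {1, 4, 5} cover all 8 outcomes, and no lexicographically smaller subset of this size does
Answer: 1, 4, 5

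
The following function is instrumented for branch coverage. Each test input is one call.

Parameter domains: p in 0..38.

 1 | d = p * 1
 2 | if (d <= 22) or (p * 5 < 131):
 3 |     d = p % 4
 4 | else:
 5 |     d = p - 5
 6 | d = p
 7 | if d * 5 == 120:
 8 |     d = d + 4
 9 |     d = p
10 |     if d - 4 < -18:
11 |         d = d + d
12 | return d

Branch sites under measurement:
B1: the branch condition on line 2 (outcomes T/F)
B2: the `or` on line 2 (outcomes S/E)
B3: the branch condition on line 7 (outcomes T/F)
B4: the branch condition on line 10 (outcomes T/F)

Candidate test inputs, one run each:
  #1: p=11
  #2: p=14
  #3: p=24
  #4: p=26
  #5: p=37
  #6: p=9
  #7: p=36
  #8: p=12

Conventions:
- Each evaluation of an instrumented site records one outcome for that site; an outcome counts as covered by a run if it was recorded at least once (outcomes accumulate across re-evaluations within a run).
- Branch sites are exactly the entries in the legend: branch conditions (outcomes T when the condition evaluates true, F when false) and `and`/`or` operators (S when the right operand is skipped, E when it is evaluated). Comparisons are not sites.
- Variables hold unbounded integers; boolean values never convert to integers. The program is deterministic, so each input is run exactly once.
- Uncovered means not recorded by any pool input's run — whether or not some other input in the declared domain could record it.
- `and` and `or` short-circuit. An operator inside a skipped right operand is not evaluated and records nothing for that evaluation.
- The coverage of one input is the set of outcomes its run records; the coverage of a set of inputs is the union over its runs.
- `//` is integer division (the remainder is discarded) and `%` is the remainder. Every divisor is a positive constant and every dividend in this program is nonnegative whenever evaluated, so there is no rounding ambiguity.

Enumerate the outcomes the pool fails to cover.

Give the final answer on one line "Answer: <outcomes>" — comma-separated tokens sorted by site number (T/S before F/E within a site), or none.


input #1, p=11: events B2->S, B1->T, B3->F; outcomes B1=T, B2=S, B3=F
input #2, p=14: events B2->S, B1->T, B3->F; outcomes B1=T, B2=S, B3=F
input #3, p=24: events B2->E, B1->T, B3->T, B4->F; outcomes B1=T, B2=E, B3=T, B4=F
input #4, p=26: events B2->E, B1->T, B3->F; outcomes B1=T, B2=E, B3=F
input #5, p=37: events B2->E, B1->F, B3->F; outcomes B1=F, B2=E, B3=F
input #6, p=9: events B2->S, B1->T, B3->F; outcomes B1=T, B2=S, B3=F
input #7, p=36: events B2->E, B1->F, B3->F; outcomes B1=F, B2=E, B3=F
input #8, p=12: events B2->S, B1->T, B3->F; outcomes B1=T, B2=S, B3=F
union over the pool: B1=T, B1=F, B2=S, B2=E, B3=T, B3=F, B4=F
uncovered (1 of 8): B4=T
Answer: B4=T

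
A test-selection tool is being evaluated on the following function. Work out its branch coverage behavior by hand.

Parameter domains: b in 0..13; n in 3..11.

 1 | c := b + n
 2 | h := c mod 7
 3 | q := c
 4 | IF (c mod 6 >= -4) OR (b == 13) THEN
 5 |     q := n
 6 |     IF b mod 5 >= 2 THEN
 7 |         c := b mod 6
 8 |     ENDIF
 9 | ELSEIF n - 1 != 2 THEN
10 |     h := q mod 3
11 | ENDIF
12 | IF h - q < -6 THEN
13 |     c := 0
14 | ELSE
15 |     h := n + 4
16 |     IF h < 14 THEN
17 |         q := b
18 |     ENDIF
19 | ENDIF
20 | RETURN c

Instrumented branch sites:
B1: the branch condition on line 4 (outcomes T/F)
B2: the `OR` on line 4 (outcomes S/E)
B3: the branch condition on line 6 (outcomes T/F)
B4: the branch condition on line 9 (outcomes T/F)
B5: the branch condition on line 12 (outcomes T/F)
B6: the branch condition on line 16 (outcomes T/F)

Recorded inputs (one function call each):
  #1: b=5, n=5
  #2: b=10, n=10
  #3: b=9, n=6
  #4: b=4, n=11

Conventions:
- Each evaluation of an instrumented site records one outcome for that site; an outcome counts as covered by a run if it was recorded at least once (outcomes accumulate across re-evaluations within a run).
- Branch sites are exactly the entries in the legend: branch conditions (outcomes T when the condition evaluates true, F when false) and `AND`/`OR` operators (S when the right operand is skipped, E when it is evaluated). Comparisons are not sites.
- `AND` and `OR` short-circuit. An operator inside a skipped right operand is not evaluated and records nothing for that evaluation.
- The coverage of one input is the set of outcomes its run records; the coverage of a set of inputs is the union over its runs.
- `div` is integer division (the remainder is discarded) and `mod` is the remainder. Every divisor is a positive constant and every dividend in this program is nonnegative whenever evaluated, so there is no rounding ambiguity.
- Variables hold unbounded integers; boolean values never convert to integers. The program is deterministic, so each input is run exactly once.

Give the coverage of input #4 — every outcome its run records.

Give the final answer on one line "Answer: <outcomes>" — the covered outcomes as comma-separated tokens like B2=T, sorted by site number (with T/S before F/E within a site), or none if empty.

Running input #4 (b=4, n=11), event by event:
  B2->S, B1->T, B3->T, B5->T
deduplicating events, the covered set is: B1=T, B2=S, B3=T, B5=T

Answer: B1=T, B2=S, B3=T, B5=T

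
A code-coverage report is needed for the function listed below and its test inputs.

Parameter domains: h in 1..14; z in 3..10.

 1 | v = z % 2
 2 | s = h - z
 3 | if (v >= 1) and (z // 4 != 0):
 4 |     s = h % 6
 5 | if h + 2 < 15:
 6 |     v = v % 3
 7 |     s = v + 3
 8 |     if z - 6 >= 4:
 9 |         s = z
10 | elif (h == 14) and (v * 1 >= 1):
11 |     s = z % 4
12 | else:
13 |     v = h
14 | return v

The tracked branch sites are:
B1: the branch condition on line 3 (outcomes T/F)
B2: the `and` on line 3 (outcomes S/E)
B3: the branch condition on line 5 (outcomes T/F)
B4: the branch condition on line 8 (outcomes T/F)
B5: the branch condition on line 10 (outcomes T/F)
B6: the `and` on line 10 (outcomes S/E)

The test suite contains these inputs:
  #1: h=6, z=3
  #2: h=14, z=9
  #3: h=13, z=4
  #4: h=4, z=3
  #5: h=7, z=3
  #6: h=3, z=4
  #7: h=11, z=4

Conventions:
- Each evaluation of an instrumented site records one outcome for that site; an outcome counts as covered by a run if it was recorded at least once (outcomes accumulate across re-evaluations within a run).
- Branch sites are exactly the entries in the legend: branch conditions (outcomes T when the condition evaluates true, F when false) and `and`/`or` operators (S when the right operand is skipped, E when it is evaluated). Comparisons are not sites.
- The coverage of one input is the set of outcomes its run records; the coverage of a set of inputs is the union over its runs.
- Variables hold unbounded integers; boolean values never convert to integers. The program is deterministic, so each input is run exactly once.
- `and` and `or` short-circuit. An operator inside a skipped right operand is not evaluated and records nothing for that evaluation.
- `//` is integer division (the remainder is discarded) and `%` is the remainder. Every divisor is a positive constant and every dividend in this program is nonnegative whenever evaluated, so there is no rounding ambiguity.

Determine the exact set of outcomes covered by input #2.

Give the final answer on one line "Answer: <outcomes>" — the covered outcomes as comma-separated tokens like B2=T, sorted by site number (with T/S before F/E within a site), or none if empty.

Simulating input #2 (h=14, z=9) step by step:
  B2->E, B1->T, B3->F, B6->E, B5->T
distinct outcomes covered: B1=T, B2=E, B3=F, B5=T, B6=E

Answer: B1=T, B2=E, B3=F, B5=T, B6=E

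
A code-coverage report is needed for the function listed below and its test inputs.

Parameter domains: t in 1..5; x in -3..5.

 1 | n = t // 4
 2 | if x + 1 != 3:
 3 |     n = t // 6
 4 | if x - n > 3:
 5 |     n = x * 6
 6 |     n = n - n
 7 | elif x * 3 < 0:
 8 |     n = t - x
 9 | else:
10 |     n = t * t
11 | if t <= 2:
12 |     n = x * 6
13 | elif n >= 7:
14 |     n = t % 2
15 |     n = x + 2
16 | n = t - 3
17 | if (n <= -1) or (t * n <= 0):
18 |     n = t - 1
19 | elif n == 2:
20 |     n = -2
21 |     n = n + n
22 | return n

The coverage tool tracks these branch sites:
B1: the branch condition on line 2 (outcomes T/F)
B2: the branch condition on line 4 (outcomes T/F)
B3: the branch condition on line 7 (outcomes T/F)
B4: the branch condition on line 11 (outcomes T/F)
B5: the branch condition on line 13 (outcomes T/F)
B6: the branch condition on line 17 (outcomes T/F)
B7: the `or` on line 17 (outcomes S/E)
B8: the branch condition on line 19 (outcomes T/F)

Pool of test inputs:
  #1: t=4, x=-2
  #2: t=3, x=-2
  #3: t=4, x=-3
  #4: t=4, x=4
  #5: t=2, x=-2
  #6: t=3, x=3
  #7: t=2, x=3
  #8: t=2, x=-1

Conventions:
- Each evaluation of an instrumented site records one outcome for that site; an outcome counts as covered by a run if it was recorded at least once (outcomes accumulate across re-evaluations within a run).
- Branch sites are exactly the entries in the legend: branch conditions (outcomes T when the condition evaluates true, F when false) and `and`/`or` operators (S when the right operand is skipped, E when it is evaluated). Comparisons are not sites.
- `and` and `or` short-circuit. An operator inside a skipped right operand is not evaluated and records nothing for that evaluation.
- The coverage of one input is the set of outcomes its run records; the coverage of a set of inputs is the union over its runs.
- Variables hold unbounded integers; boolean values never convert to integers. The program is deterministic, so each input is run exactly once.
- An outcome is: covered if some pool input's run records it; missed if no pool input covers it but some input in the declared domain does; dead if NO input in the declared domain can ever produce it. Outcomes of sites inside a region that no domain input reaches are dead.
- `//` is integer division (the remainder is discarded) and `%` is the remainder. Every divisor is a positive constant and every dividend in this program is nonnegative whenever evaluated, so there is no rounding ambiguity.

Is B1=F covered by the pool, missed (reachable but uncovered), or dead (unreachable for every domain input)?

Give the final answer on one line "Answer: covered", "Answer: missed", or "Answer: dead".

no pool input records B1=F
but domain input (t=1, x=2) does record it -> reachable, so missed

Answer: missed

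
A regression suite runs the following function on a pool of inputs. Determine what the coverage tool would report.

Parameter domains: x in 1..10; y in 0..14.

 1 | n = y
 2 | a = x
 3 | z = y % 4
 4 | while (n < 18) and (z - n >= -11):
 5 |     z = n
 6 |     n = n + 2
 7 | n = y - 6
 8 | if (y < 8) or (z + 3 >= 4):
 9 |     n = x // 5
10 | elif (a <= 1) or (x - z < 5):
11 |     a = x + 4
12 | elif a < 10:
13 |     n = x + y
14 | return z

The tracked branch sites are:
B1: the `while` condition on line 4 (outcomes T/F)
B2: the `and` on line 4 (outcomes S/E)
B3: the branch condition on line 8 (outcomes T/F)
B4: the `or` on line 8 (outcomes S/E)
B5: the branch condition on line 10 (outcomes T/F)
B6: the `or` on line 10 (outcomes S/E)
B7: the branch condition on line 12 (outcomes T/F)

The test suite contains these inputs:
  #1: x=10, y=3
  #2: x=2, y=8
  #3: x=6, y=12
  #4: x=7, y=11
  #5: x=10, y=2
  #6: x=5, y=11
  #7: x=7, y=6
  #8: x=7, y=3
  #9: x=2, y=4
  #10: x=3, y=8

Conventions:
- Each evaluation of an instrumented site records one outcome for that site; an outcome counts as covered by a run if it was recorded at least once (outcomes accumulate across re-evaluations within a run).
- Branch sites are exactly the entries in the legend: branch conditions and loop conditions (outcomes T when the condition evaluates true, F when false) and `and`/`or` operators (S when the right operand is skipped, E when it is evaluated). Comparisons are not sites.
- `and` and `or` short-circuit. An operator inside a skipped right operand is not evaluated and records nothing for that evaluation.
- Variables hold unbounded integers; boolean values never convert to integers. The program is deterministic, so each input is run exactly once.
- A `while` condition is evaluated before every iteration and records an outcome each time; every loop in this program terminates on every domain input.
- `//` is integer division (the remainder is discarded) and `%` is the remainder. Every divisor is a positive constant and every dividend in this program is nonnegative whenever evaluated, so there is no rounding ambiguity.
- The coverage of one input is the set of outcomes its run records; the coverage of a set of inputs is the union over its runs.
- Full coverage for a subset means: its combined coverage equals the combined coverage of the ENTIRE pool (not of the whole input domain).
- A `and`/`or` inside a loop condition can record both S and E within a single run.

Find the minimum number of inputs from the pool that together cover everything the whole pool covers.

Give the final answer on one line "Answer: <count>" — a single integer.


test 1 (x=10, y=3) fires B2->E, B1->T, B2->E, B1->T, B2->E, B1->T, B2->E, B1->T, B2->E, B1->T, B2->E, B1->T, B2->E, B1->T, ...; hits B1=T, B1=F, B2=S, B2=E, B3=T, B4=S
test 2 (x=2, y=8) fires B2->E, B1->T, B2->E, B1->T, B2->E, B1->T, B2->E, B1->T, B2->E, B1->T, B2->S, B1->F, B4->E, B3->T; hits B1=T, B1=F, B2=S, B2=E, B3=T, B4=E
test 3 (x=6, y=12) fires B2->E, B1->F, B4->E, B3->F, B6->E, B5->F, B7->T; hits B1=F, B2=E, B3=F, B4=E, B5=F, B6=E, B7=T
test 4 (x=7, y=11) fires B2->E, B1->T, B2->E, B1->T, B2->E, B1->T, B2->E, B1->T, B2->S, B1->F, B4->E, B3->T; hits B1=T, B1=F, B2=S, B2=E, B3=T, B4=E
test 5 (x=10, y=2) fires B2->E, B1->T, B2->E, B1->T, B2->E, B1->T, B2->E, B1->T, B2->E, B1->T, B2->E, B1->T, B2->E, B1->T, ...; hits B1=T, B1=F, B2=S, B2=E, B3=T, B4=S
test 6 (x=5, y=11) fires B2->E, B1->T, B2->E, B1->T, B2->E, B1->T, B2->E, B1->T, B2->S, B1->F, B4->E, B3->T; hits B1=T, B1=F, B2=S, B2=E, B3=T, B4=E
test 7 (x=7, y=6) fires B2->E, B1->T, B2->E, B1->T, B2->E, B1->T, B2->E, B1->T, B2->E, B1->T, B2->E, B1->T, B2->S, B1->F, ...; hits B1=T, B1=F, B2=S, B2=E, B3=T, B4=S
test 8 (x=7, y=3) fires B2->E, B1->T, B2->E, B1->T, B2->E, B1->T, B2->E, B1->T, B2->E, B1->T, B2->E, B1->T, B2->E, B1->T, ...; hits B1=T, B1=F, B2=S, B2=E, B3=T, B4=S
test 9 (x=2, y=4) fires B2->E, B1->T, B2->E, B1->T, B2->E, B1->T, B2->E, B1->T, B2->E, B1->T, B2->E, B1->T, B2->E, B1->T, ...; hits B1=T, B1=F, B2=S, B2=E, B3=T, B4=S
test 10 (x=3, y=8) fires B2->E, B1->T, B2->E, B1->T, B2->E, B1->T, B2->E, B1->T, B2->E, B1->T, B2->S, B1->F, B4->E, B3->T; hits B1=T, B1=F, B2=S, B2=E, B3=T, B4=E
pool-wide coverage (11 outcomes): B1=T, B1=F, B2=S, B2=E, B3=T, B3=F, B4=S, B4=E, B5=F, B6=E, B7=T
every size-1 subset falls short of the 11 outcomes (best: 7/11)
size 2: inputs {1, 3} cover all 11 outcomes, and no lexicographically smaller subset of this size does
Answer: 2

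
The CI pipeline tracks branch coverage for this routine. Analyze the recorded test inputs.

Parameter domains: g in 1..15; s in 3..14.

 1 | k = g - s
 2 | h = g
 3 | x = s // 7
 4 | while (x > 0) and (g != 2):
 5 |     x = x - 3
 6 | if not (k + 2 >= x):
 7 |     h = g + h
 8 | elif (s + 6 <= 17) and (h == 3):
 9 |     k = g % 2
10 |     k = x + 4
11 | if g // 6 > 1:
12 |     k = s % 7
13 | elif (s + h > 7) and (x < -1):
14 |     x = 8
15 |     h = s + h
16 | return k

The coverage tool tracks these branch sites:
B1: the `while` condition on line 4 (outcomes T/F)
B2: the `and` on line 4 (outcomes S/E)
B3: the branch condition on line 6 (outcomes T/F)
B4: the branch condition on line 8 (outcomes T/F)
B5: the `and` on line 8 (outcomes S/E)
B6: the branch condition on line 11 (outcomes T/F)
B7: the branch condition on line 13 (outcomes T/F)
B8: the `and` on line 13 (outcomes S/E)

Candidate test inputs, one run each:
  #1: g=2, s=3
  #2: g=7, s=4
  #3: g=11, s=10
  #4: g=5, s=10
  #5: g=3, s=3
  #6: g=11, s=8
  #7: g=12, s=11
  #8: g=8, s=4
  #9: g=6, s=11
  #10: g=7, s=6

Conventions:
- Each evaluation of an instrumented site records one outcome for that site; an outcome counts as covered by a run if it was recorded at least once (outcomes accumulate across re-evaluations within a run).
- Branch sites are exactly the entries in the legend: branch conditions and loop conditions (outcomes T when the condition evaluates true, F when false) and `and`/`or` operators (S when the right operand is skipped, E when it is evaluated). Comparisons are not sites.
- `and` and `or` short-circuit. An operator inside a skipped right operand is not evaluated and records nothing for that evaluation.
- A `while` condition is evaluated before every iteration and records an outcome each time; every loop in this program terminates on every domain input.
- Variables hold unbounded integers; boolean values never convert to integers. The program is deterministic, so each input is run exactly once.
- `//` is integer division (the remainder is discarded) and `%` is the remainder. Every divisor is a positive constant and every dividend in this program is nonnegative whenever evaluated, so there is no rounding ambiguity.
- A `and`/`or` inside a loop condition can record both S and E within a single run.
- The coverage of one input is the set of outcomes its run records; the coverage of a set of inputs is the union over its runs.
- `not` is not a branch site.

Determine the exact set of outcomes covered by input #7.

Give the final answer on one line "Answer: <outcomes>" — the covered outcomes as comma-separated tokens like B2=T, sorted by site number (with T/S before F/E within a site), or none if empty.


Event log for input #7 (g=12, s=11):
  B2->E, B1->T, B2->S, B1->F, B3->F, B5->E, B4->F, B6->T
collecting distinct outcomes: B1=T, B1=F, B2=S, B2=E, B3=F, B4=F, B5=E, B6=T
Answer: B1=T, B1=F, B2=S, B2=E, B3=F, B4=F, B5=E, B6=T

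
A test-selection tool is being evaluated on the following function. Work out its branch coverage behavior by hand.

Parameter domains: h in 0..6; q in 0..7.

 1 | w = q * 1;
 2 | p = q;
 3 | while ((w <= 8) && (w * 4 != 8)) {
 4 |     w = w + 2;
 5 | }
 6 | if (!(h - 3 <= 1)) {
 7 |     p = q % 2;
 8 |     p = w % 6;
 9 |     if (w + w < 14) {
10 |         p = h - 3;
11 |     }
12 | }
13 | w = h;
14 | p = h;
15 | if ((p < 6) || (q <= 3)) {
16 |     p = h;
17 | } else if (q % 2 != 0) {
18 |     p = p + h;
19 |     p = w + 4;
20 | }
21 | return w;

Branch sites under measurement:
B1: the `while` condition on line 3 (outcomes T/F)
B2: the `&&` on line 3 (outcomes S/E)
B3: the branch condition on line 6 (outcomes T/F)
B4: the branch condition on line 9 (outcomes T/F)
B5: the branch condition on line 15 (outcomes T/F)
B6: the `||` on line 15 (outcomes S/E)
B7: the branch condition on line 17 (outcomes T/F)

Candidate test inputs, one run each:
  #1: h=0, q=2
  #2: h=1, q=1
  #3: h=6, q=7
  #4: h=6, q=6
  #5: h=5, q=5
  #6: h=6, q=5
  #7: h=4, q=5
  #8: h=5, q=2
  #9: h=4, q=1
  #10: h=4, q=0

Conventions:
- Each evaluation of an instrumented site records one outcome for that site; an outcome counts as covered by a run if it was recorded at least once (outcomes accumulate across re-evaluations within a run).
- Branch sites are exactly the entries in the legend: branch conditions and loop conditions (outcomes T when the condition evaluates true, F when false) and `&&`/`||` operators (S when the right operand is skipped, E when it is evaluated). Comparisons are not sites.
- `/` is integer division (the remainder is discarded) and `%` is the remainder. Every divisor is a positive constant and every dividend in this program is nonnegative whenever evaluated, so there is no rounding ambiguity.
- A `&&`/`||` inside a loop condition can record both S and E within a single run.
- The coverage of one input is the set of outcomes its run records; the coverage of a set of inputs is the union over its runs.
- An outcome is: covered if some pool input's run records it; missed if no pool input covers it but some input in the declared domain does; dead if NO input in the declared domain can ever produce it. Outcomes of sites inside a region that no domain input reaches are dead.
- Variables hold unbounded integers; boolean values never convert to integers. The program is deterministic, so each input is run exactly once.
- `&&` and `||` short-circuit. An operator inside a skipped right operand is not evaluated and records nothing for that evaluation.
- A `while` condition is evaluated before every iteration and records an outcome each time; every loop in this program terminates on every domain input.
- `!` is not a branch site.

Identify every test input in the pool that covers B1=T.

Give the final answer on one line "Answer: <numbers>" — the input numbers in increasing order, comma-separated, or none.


input #1 (h=0, q=2): misses B1=T
input #2 (h=1, q=1): covers B1=T
input #3 (h=6, q=7): covers B1=T
input #4 (h=6, q=6): covers B1=T
input #5 (h=5, q=5): covers B1=T
input #6 (h=6, q=5): covers B1=T
input #7 (h=4, q=5): covers B1=T
input #8 (h=5, q=2): misses B1=T
input #9 (h=4, q=1): covers B1=T
input #10 (h=4, q=0): covers B1=T
Answer: 2, 3, 4, 5, 6, 7, 9, 10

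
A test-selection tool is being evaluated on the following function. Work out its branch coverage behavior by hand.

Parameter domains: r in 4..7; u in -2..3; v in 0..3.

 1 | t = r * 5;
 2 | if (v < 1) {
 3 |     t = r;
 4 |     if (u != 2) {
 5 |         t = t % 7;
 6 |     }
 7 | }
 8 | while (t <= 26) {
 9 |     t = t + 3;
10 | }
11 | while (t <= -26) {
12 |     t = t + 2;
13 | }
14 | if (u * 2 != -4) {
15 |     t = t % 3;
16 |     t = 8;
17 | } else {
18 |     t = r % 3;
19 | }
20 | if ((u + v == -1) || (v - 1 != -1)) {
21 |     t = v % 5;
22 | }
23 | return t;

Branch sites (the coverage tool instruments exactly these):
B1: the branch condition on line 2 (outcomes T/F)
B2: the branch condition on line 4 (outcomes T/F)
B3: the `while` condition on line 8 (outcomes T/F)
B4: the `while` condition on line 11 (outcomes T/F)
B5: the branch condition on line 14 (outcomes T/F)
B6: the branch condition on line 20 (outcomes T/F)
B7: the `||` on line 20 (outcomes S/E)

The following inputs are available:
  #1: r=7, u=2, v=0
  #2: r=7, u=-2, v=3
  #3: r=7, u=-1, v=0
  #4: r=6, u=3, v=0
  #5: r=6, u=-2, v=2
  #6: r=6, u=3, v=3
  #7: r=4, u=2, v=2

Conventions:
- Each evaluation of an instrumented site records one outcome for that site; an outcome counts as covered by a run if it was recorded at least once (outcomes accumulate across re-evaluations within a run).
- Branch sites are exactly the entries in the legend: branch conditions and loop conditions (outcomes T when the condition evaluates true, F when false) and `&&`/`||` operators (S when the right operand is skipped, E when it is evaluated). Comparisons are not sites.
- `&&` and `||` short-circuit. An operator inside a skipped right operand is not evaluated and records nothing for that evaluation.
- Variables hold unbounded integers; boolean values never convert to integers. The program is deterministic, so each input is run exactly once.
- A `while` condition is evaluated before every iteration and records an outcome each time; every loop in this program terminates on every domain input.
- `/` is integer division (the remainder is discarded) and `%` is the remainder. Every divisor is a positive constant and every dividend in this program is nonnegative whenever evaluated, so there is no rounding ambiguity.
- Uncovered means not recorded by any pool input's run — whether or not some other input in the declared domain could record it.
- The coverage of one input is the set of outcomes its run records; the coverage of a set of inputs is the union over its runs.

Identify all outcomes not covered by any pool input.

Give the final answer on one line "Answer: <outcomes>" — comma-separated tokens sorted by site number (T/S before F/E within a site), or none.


input #1, r=7, u=2, v=0: events B1->T, B2->F, B3->T, B3->T, B3->T, B3->T, B3->T, B3->T, B3->T, B3->F, B4->F, B5->T, B7->E, B6->F; outcomes B1=T, B2=F, B3=T, B3=F, B4=F, B5=T, B6=F, B7=E
input #2, r=7, u=-2, v=3: events B1->F, B3->F, B4->F, B5->F, B7->E, B6->T; outcomes B1=F, B3=F, B4=F, B5=F, B6=T, B7=E
input #3, r=7, u=-1, v=0: events B1->T, B2->T, B3->T, B3->T, B3->T, B3->T, B3->T, B3->T, B3->T, B3->T, B3->T, B3->F, B4->F, B5->T, ...; outcomes B1=T, B2=T, B3=T, B3=F, B4=F, B5=T, B6=T, B7=S
input #4, r=6, u=3, v=0: events B1->T, B2->T, B3->T, B3->T, B3->T, B3->T, B3->T, B3->T, B3->T, B3->F, B4->F, B5->T, B7->E, B6->F; outcomes B1=T, B2=T, B3=T, B3=F, B4=F, B5=T, B6=F, B7=E
input #5, r=6, u=-2, v=2: events B1->F, B3->F, B4->F, B5->F, B7->E, B6->T; outcomes B1=F, B3=F, B4=F, B5=F, B6=T, B7=E
input #6, r=6, u=3, v=3: events B1->F, B3->F, B4->F, B5->T, B7->E, B6->T; outcomes B1=F, B3=F, B4=F, B5=T, B6=T, B7=E
input #7, r=4, u=2, v=2: events B1->F, B3->T, B3->T, B3->T, B3->F, B4->F, B5->T, B7->E, B6->T; outcomes B1=F, B3=T, B3=F, B4=F, B5=T, B6=T, B7=E
union over the pool: B1=T, B1=F, B2=T, B2=F, B3=T, B3=F, B4=F, B5=T, B5=F, B6=T, B6=F, B7=S, B7=E
uncovered (1 of 14): B4=T
Answer: B4=T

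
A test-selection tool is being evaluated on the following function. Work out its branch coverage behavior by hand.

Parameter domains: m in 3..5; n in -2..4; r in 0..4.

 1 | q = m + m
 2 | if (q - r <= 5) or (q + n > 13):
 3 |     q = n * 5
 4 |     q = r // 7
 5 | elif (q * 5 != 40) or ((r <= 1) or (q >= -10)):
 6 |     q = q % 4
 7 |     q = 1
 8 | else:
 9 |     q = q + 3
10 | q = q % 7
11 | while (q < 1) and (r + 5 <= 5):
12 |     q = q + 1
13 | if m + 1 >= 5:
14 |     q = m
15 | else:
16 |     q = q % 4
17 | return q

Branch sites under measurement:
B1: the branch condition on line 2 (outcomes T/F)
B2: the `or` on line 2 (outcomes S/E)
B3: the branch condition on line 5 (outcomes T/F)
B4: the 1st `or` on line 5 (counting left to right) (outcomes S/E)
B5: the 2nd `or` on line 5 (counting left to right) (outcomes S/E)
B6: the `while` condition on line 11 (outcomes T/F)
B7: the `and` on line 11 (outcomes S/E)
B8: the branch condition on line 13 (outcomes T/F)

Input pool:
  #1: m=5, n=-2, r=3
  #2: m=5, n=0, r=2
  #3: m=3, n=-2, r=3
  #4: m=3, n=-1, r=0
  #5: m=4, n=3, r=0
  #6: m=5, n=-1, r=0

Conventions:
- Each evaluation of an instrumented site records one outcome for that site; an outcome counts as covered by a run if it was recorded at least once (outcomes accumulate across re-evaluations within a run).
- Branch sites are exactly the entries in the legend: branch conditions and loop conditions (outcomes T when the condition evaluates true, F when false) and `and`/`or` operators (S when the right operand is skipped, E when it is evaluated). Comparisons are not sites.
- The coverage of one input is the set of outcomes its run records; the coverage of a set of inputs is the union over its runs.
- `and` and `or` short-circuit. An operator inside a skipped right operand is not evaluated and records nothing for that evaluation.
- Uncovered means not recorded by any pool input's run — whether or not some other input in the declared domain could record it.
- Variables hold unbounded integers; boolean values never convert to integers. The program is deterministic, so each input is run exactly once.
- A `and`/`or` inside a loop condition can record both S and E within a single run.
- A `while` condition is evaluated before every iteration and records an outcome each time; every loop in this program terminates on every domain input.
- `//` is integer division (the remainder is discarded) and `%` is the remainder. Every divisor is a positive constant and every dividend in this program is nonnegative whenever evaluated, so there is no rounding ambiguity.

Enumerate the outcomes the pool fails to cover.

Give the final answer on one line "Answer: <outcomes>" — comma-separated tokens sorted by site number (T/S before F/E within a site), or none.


test 1 (m=5, n=-2, r=3) fires B2->E, B1->F, B4->S, B3->T, B7->S, B6->F, B8->T; hits B1=F, B2=E, B3=T, B4=S, B6=F, B7=S, B8=T
test 2 (m=5, n=0, r=2) fires B2->E, B1->F, B4->S, B3->T, B7->S, B6->F, B8->T; hits B1=F, B2=E, B3=T, B4=S, B6=F, B7=S, B8=T
test 3 (m=3, n=-2, r=3) fires B2->S, B1->T, B7->E, B6->F, B8->F; hits B1=T, B2=S, B6=F, B7=E, B8=F
test 4 (m=3, n=-1, r=0) fires B2->E, B1->F, B4->S, B3->T, B7->S, B6->F, B8->F; hits B1=F, B2=E, B3=T, B4=S, B6=F, B7=S, B8=F
test 5 (m=4, n=3, r=0) fires B2->E, B1->F, B4->E, B5->S, B3->T, B7->S, B6->F, B8->T; hits B1=F, B2=E, B3=T, B4=E, B5=S, B6=F, B7=S, B8=T
test 6 (m=5, n=-1, r=0) fires B2->E, B1->F, B4->S, B3->T, B7->S, B6->F, B8->T; hits B1=F, B2=E, B3=T, B4=S, B6=F, B7=S, B8=T
union over the pool: B1=T, B1=F, B2=S, B2=E, B3=T, B4=S, B4=E, B5=S, B6=F, B7=S, B7=E, B8=T, B8=F
uncovered (3 of 16): B3=F, B5=E, B6=T
Answer: B3=F, B5=E, B6=T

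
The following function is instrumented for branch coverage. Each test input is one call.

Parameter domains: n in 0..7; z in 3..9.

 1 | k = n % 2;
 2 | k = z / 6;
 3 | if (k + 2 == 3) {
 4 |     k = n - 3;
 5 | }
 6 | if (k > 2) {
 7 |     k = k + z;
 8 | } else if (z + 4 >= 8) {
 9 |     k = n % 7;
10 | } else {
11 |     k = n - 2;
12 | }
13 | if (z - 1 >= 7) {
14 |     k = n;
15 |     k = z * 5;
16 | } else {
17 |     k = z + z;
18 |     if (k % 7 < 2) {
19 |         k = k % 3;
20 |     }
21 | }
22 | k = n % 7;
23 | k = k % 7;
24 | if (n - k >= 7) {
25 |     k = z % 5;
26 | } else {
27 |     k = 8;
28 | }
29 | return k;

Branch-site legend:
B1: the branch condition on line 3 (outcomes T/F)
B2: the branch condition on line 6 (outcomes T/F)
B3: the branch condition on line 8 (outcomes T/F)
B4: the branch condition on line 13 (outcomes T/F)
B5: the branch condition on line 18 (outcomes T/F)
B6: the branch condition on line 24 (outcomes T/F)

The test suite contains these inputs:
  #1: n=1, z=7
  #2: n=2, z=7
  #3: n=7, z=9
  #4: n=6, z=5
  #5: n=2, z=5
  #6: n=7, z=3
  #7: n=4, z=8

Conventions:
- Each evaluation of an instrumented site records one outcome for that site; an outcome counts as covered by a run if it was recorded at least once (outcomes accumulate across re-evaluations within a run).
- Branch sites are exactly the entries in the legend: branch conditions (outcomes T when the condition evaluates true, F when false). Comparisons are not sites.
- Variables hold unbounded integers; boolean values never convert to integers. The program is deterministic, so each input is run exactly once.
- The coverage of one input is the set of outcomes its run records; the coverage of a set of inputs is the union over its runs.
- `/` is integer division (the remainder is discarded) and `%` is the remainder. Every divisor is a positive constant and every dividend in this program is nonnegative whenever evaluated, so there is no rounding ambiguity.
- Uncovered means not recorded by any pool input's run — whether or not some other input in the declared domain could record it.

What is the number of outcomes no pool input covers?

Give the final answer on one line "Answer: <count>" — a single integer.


input #1, n=1, z=7: outcomes B1=T, B2=F, B3=T, B4=F, B5=T, B6=F
input #2, n=2, z=7: outcomes B1=T, B2=F, B3=T, B4=F, B5=T, B6=F
input #3, n=7, z=9: outcomes B1=T, B2=T, B4=T, B6=T
input #4, n=6, z=5: outcomes B1=F, B2=F, B3=T, B4=F, B5=F, B6=F
input #5, n=2, z=5: outcomes B1=F, B2=F, B3=T, B4=F, B5=F, B6=F
input #6, n=7, z=3: outcomes B1=F, B2=F, B3=F, B4=F, B5=F, B6=T
input #7, n=4, z=8: outcomes B1=T, B2=F, B3=T, B4=T, B6=F
union over the pool: B1=T, B1=F, B2=T, B2=F, B3=T, B3=F, B4=T, B4=F, B5=T, B5=F, B6=T, B6=F
uncovered (0 of 12): none
Answer: 0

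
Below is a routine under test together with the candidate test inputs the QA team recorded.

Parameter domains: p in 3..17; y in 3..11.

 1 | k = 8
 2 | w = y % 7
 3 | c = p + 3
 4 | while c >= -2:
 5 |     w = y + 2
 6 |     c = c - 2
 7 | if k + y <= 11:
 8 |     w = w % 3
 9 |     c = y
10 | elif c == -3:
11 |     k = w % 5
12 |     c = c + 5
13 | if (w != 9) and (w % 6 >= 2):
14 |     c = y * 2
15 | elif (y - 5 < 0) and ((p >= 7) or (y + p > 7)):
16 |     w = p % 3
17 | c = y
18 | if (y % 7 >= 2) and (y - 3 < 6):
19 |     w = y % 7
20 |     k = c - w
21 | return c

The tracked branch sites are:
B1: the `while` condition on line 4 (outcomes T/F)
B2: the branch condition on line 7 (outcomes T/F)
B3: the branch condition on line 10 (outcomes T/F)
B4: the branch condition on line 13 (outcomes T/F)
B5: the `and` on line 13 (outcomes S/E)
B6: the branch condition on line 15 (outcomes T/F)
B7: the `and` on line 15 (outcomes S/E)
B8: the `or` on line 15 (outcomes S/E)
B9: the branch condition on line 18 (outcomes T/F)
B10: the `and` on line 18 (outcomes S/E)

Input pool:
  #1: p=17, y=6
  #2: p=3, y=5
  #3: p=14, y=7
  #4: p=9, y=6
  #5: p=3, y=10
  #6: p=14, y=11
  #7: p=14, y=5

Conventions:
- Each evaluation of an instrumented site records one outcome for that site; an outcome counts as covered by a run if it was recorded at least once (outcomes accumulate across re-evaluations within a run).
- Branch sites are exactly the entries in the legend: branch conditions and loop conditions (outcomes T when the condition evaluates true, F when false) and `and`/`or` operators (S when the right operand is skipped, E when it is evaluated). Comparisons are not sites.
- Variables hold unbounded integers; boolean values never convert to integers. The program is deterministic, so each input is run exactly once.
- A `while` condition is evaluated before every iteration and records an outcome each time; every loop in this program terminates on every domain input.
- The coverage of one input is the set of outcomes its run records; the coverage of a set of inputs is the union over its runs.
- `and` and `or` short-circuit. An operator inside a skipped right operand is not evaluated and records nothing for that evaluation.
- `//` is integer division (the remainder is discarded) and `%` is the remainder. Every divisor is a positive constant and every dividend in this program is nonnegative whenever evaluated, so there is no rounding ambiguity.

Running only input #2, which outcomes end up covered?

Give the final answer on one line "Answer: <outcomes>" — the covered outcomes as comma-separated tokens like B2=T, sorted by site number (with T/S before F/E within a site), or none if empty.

Simulating input #2 (p=3, y=5) step by step:
  B1->T, B1->T, B1->T, B1->T, B1->T, B1->F, B2->F, B3->F, B5->E, B4->F
  B7->S, B6->F, B10->E, B9->T
deduplicating events, the covered set is: B1=T, B1=F, B2=F, B3=F, B4=F, B5=E, B6=F, B7=S, B9=T, B10=E

Answer: B1=T, B1=F, B2=F, B3=F, B4=F, B5=E, B6=F, B7=S, B9=T, B10=E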